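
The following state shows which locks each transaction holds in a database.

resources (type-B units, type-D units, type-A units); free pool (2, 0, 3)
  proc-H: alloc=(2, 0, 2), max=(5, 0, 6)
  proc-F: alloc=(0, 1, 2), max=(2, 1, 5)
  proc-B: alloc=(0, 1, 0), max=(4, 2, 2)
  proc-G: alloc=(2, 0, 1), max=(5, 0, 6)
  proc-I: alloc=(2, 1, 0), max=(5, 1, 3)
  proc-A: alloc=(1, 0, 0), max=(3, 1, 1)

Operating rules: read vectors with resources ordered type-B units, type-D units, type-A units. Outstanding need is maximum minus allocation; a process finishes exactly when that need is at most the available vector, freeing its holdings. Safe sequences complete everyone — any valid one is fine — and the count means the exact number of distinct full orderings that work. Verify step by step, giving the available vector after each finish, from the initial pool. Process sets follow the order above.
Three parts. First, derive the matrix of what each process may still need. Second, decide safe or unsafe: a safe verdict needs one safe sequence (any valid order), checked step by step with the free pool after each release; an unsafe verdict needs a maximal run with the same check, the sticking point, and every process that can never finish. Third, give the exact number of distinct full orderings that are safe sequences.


(1) Need matrix, components ordered type-B units, type-D units, type-A units:
  proc-H: (3, 0, 4)
  proc-F: (2, 0, 3)
  proc-B: (4, 1, 2)
  proc-G: (3, 0, 5)
  proc-I: (3, 0, 3)
  proc-A: (2, 1, 1)
(2) SAFE. One safe sequence: proc-F, proc-A, proc-H, proc-B, proc-G, proc-I.
Key observation: the order's first zero-slack moment is proc-F ((2, 0, 3) needed, (2, 0, 3) free — a requested resource with nothing to spare).
Verifying each step:
  pool = (2, 0, 3)
  proc-F: need (2, 0, 3) fits (2, 0, 3); releases (0, 1, 2), pool now (2, 1, 5)
  proc-A: need (2, 1, 1) fits (2, 1, 5); releases (1, 0, 0), pool now (3, 1, 5)
  proc-H: need (3, 0, 4) fits (3, 1, 5); releases (2, 0, 2), pool now (5, 1, 7)
  proc-B: need (4, 1, 2) fits (5, 1, 7); releases (0, 1, 0), pool now (5, 2, 7)
  proc-G: need (3, 0, 5) fits (5, 2, 7); releases (2, 0, 1), pool now (7, 2, 8)
  proc-I: need (3, 0, 3) fits (7, 2, 8); releases (2, 1, 0), pool now (9, 3, 8)
(3) The exact count: 18 of the possible complete orderings are safe sequences.


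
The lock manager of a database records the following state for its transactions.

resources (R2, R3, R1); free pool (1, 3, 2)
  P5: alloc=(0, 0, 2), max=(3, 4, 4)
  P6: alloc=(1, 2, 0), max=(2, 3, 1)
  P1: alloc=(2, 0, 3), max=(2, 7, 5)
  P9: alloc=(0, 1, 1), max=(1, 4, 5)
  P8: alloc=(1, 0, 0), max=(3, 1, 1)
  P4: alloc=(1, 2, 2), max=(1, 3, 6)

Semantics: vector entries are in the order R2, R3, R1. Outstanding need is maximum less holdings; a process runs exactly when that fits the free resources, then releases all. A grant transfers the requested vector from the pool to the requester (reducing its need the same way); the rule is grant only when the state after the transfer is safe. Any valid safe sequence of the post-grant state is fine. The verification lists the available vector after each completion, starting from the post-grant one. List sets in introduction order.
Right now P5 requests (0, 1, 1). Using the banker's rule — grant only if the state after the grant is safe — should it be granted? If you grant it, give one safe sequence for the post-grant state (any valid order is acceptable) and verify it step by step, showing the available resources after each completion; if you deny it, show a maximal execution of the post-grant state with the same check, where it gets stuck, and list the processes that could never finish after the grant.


GRANT. The post-grant state is safe; one safe sequence: P6, P8, P5, P4, P9, P1.
Key observation: the grant leaves (1, 2, 1) free — enough for P6, whose release restarts the cascade.
Check on the post-grant state, step by step:
  pool = (1, 2, 1)
  P6: need (1, 1, 1) fits (1, 2, 1); releases (1, 2, 0), pool now (2, 4, 1)
  P8: need (2, 1, 1) fits (2, 4, 1); releases (1, 0, 0), pool now (3, 4, 1)
  P5: need (3, 3, 1) fits (3, 4, 1); releases (0, 1, 3), pool now (3, 5, 4)
  P4: need (0, 1, 4) fits (3, 5, 4); releases (1, 2, 2), pool now (4, 7, 6)
  P9: need (1, 3, 4) fits (4, 7, 6); releases (0, 1, 1), pool now (4, 8, 7)
  P1: need (0, 7, 2) fits (4, 8, 7); releases (2, 0, 3), pool now (6, 8, 10)


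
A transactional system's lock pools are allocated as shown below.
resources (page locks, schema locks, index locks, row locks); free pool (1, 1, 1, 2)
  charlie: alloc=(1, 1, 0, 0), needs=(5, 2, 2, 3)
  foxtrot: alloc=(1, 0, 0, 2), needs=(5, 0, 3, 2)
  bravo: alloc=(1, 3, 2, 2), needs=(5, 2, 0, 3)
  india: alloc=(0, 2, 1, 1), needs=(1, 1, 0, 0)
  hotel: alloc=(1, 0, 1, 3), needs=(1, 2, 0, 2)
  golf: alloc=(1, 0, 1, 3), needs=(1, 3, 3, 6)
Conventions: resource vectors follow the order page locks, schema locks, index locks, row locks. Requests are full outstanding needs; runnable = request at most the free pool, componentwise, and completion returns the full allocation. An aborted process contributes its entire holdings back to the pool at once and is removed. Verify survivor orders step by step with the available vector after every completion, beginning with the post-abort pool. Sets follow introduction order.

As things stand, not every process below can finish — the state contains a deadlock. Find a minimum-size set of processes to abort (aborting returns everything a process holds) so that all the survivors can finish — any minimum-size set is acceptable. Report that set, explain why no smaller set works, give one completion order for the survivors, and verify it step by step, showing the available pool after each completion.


Abort charlie and bravo.
Key observation: the deadlocked foxtrot becomes finishable only because charlie and bravo released (2, 4, 2, 2); it completes at step 4 below.
No one abort is enough; case by case: charlie alone leaves foxtrot blocked (short on page locks); foxtrot alone leaves charlie blocked (short on page locks); bravo alone leaves charlie blocked (short on page locks); india alone leaves charlie blocked (short on page locks); hotel alone leaves charlie blocked (short on page locks); golf alone leaves charlie blocked (short on page locks).
One survivor order: india, hotel, golf, foxtrot. Walking it through (post-abort pool first):
  pool = (3, 5, 3, 4)
  india needs (1, 1, 0, 0) <= (3, 5, 3, 4) -> finishes; pool += (0, 2, 1, 1) = (3, 7, 4, 5)
  hotel needs (1, 2, 0, 2) <= (3, 7, 4, 5) -> finishes; pool += (1, 0, 1, 3) = (4, 7, 5, 8)
  golf needs (1, 3, 3, 6) <= (4, 7, 5, 8) -> finishes; pool += (1, 0, 1, 3) = (5, 7, 6, 11)
  foxtrot needs (5, 0, 3, 2) <= (5, 7, 6, 11) -> finishes; pool += (1, 0, 0, 2) = (6, 7, 6, 13)


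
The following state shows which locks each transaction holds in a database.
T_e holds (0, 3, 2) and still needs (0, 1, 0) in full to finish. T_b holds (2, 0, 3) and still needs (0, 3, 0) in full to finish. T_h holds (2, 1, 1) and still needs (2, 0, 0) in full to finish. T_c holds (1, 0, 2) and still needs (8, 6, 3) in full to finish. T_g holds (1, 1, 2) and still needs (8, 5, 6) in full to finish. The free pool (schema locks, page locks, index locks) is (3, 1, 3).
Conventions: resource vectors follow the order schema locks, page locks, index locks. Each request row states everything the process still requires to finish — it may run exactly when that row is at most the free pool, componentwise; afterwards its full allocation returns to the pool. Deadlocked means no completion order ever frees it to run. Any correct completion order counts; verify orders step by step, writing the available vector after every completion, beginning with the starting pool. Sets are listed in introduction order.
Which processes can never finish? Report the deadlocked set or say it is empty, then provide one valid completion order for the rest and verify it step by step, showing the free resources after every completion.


The deadlocked set is T_c and T_g.
Key observation: T_e, T_h, T_b can finish, but then (7, 5, 9) is all there is, and the blocked group's schema locks demands exceed it.
A valid finishing order for the others: T_e, T_h, T_b. Step-by-step check:
  pool = (3, 1, 3)
  T_e: need (0, 1, 0) fits (3, 1, 3); releases (0, 3, 2), pool now (3, 4, 5)
  T_h: need (2, 0, 0) fits (3, 4, 5); releases (2, 1, 1), pool now (5, 5, 6)
  T_b: need (0, 3, 0) fits (5, 5, 6); releases (2, 0, 3), pool now (7, 5, 9)
The blocked processes can never fit:
  T_c still needs (8, 6, 3) but only (7, 5, 9) is free — short on schema locks and page locks
  T_g still needs (8, 5, 6) but only (7, 5, 9) is free — short on schema locks


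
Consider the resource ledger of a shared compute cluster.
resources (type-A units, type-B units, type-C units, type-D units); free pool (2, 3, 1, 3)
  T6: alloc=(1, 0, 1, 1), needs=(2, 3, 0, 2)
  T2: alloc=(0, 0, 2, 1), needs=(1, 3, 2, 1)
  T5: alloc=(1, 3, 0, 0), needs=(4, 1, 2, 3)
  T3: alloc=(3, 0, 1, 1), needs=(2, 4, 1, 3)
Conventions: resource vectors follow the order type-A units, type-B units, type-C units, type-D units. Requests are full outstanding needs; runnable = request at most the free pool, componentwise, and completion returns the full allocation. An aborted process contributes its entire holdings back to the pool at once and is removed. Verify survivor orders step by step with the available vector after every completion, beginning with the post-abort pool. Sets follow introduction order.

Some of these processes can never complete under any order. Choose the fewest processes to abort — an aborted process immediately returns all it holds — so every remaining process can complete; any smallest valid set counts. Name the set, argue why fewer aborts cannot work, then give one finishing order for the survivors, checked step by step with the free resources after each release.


Minimum abort set: T3.
Key observation: T5 was stuck for good until T3 gave back (3, 0, 1, 1); in the order shown it finishes at step 2.
Why nothing smaller works: aborting no one leaves the state deadlocked as given.
The survivors complete as T2, T5, T6. Step-by-step check (starting from the post-abort pool):
  pool = (5, 3, 2, 4)
  T2: need (1, 3, 2, 1) fits (5, 3, 2, 4); releases (0, 0, 2, 1), pool now (5, 3, 4, 5)
  T5: need (4, 1, 2, 3) fits (5, 3, 4, 5); releases (1, 3, 0, 0), pool now (6, 6, 4, 5)
  T6: need (2, 3, 0, 2) fits (6, 6, 4, 5); releases (1, 0, 1, 1), pool now (7, 6, 5, 6)


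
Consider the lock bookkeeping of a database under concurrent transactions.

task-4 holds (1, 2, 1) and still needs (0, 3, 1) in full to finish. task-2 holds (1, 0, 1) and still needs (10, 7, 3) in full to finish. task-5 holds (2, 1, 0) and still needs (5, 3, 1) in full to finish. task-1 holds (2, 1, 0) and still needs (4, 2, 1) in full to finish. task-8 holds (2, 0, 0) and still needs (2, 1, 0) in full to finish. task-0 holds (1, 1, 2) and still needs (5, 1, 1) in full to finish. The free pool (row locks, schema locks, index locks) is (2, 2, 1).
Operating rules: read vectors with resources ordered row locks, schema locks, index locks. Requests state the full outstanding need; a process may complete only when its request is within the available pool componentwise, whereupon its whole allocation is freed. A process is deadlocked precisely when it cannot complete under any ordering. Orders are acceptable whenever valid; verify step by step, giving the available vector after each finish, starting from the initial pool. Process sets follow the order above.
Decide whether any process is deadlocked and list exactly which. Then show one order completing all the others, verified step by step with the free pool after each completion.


The deadlocked set is empty.
Key observation: the pool covers task-8 at once, and every later process fits after earlier releases.
The rest can finish in the order task-8, task-1, task-4, task-0, task-5, task-2. Verifying each step:
  pool = (2, 2, 1)
  task-8 needs (2, 1, 0) <= (2, 2, 1) -> finishes; pool += (2, 0, 0) = (4, 2, 1)
  task-1 needs (4, 2, 1) <= (4, 2, 1) -> finishes; pool += (2, 1, 0) = (6, 3, 1)
  task-4 needs (0, 3, 1) <= (6, 3, 1) -> finishes; pool += (1, 2, 1) = (7, 5, 2)
  task-0 needs (5, 1, 1) <= (7, 5, 2) -> finishes; pool += (1, 1, 2) = (8, 6, 4)
  task-5 needs (5, 3, 1) <= (8, 6, 4) -> finishes; pool += (2, 1, 0) = (10, 7, 4)
  task-2 needs (10, 7, 3) <= (10, 7, 4) -> finishes; pool += (1, 0, 1) = (11, 7, 5)


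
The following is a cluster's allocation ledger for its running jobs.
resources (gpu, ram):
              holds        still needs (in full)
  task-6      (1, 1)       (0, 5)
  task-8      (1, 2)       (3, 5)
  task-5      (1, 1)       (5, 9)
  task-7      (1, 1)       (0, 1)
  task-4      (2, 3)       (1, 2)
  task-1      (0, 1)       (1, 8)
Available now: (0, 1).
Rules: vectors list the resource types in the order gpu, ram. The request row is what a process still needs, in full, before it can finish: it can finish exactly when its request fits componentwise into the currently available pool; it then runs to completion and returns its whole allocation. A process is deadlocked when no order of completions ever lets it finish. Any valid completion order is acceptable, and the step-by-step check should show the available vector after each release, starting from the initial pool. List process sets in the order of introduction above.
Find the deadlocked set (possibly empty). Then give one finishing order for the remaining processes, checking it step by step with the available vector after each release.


Nothing here is deadlocked.
Key observation: the pool covers task-7 at once, and every later process fits after earlier releases.
The rest can finish in the order task-7, task-4, task-8, task-6, task-1, task-5. Walking it through:
  pool = (0, 1)
  run task-7 (needs (0, 1), free (0, 1)); after release of (1, 1) the pool is (1, 2)
  run task-4 (needs (1, 2), free (1, 2)); after release of (2, 3) the pool is (3, 5)
  run task-8 (needs (3, 5), free (3, 5)); after release of (1, 2) the pool is (4, 7)
  run task-6 (needs (0, 5), free (4, 7)); after release of (1, 1) the pool is (5, 8)
  run task-1 (needs (1, 8), free (5, 8)); after release of (0, 1) the pool is (5, 9)
  run task-5 (needs (5, 9), free (5, 9)); after release of (1, 1) the pool is (6, 10)


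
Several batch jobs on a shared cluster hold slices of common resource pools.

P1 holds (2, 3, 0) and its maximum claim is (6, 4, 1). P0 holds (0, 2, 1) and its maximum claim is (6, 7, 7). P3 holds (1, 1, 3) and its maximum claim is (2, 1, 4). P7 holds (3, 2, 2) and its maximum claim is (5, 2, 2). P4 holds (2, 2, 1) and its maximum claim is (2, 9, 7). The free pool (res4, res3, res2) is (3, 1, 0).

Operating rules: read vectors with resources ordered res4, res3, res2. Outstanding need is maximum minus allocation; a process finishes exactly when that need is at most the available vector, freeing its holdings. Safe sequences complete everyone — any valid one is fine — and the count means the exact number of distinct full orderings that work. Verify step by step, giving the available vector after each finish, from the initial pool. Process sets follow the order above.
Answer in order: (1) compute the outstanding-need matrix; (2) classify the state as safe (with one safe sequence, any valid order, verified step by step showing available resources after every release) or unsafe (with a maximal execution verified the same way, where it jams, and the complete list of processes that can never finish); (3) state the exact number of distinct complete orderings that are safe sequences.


(1) Outstanding need per process (order res4, res3, res2):
  P1: (4, 1, 1)
  P0: (6, 5, 6)
  P3: (1, 0, 1)
  P7: (2, 0, 0)
  P4: (0, 7, 6)
(2) The state is UNSAFE.
Key observation: the pool after P7, P3, P1 is (9, 7, 5); every surviving request exceeds it in res2, so progress ends there.
The run P7, P3, P1 cannot be extended any further. Step-by-step check:
  pool = (3, 1, 0)
  P7 needs (2, 0, 0) <= (3, 1, 0) -> finishes; pool += (3, 2, 2) = (6, 3, 2)
  P3 needs (1, 0, 1) <= (6, 3, 2) -> finishes; pool += (1, 1, 3) = (7, 4, 5)
  P1 needs (4, 1, 1) <= (7, 4, 5) -> finishes; pool += (2, 3, 0) = (9, 7, 5)
  blocked: P0 wants (6, 5, 6), pool (9, 7, 5) — not enough res2
  blocked: P4 wants (0, 7, 6), pool (9, 7, 5) — not enough res2
Never able to finish: P0 and P4.
(3) Precisely 0 of the possible complete orderings are safe sequences.


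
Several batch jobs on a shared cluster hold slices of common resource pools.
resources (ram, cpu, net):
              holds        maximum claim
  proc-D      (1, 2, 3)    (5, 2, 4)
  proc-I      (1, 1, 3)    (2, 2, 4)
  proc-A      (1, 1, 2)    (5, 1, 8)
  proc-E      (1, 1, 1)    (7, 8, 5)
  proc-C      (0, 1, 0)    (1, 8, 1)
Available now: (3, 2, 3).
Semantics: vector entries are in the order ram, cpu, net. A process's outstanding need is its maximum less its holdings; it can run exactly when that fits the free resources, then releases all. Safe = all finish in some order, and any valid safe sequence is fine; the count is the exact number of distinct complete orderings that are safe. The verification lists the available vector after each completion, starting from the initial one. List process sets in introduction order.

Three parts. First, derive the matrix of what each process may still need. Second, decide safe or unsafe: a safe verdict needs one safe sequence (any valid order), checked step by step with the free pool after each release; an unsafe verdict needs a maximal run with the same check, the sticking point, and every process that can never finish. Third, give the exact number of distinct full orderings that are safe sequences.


(1) Remaining need (order ram, cpu, net):
  proc-D: (4, 0, 1)
  proc-I: (1, 1, 1)
  proc-A: (4, 0, 6)
  proc-E: (6, 7, 4)
  proc-C: (1, 7, 1)
(2) UNSAFE — no complete ordering exists.
Key observation: cpu is the bottleneck — with proc-I, proc-A, proc-D done the pool holds (6, 6, 11), short of every remaining need.
The run proc-I, proc-A, proc-D cannot be extended any further. Check, step by step:
  pool = (3, 2, 3)
  run proc-I (needs (1, 1, 1), free (3, 2, 3)); after release of (1, 1, 3) the pool is (4, 3, 6)
  run proc-A (needs (4, 0, 6), free (4, 3, 6)); after release of (1, 1, 2) the pool is (5, 4, 8)
  run proc-D (needs (4, 0, 1), free (5, 4, 8)); after release of (1, 2, 3) the pool is (6, 6, 11)
  blocked: proc-E wants (6, 7, 4), pool (6, 6, 11) — not enough cpu
  blocked: proc-C wants (1, 7, 1), pool (6, 6, 11) — not enough cpu
Never able to finish: proc-E and proc-C.
(3) Precisely 0 of the possible complete orderings are safe sequences.


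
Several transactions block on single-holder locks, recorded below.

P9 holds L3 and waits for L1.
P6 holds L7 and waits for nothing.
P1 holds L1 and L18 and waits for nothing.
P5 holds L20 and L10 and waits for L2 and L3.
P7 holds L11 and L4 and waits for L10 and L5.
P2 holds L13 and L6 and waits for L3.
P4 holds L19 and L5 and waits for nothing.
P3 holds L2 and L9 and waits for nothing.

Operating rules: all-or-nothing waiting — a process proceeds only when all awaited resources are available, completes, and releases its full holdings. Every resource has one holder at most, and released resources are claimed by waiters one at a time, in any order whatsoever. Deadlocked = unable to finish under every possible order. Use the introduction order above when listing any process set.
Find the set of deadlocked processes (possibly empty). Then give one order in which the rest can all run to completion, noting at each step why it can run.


No process is deadlocked.
Key observation: the wait graph is acyclic; completion cascades from the unblocked processes through everyone else.
A valid finishing order for the others: P4, P1, P3, P9, P6, P2, P5, P7.
Verifying each step:
  run P4 (it waits on nothing); releases L19 and L5
  run P1 (it waits on nothing); releases L1 and L18
  run P3 (it waits on nothing); releases L2 and L9
  P9: everything it awaited (L1) is free; runs, freeing L3
  run P6 (it waits on nothing); releases L7
  P2: everything it awaited (L3) is free; runs, freeing L13 and L6
  P5: everything it awaited (L2 and L3) is free; runs, freeing L20 and L10
  P7: everything it awaited (L10 and L5) is free; runs, freeing L11 and L4


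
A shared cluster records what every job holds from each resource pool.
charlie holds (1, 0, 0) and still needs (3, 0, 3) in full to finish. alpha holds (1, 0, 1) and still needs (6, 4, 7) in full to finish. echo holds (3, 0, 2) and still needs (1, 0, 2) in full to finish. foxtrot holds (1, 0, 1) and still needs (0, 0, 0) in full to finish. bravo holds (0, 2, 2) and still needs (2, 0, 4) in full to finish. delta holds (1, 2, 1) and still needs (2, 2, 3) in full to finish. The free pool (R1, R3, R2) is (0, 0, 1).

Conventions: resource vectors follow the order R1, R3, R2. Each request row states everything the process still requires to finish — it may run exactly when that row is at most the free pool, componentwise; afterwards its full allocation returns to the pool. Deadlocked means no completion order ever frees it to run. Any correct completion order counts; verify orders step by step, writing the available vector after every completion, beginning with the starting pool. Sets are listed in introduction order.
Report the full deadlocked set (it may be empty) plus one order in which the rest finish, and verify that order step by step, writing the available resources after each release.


The deadlocked set is empty.
Key observation: starting with foxtrot, each completion frees enough for the next — no one is permanently blocked.
The rest can finish in the order foxtrot, echo, bravo, delta, charlie, alpha. Check, step by step:
  pool = (0, 0, 1)
  run foxtrot (needs (0, 0, 0), free (0, 0, 1)); after release of (1, 0, 1) the pool is (1, 0, 2)
  run echo (needs (1, 0, 2), free (1, 0, 2)); after release of (3, 0, 2) the pool is (4, 0, 4)
  run bravo (needs (2, 0, 4), free (4, 0, 4)); after release of (0, 2, 2) the pool is (4, 2, 6)
  run delta (needs (2, 2, 3), free (4, 2, 6)); after release of (1, 2, 1) the pool is (5, 4, 7)
  run charlie (needs (3, 0, 3), free (5, 4, 7)); after release of (1, 0, 0) the pool is (6, 4, 7)
  run alpha (needs (6, 4, 7), free (6, 4, 7)); after release of (1, 0, 1) the pool is (7, 4, 8)


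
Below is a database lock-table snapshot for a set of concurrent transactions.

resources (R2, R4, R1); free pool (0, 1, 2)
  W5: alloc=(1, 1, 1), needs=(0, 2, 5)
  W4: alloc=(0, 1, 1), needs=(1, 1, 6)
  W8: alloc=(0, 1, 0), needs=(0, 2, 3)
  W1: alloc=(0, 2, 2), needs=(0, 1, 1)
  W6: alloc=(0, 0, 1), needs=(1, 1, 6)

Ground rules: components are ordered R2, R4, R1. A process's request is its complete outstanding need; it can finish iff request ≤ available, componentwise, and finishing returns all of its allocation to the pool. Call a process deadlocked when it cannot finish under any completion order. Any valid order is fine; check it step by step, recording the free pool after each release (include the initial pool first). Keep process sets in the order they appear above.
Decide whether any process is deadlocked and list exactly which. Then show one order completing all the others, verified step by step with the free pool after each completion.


Deadlocked: W5, W4 and W6.
Key observation: R1 is the bottleneck — with W1, W8 done the pool holds (0, 4, 4), short of every remaining need.
One completion order for the rest: W1, W8. Step-by-step check:
  pool = (0, 1, 2)
  run W1 (needs (0, 1, 1), free (0, 1, 2)); after release of (0, 2, 2) the pool is (0, 3, 4)
  run W8 (needs (0, 2, 3), free (0, 3, 4)); after release of (0, 1, 0) the pool is (0, 4, 4)
None of the blocked processes ever fits:
  W5 cannot run: need (0, 2, 5) vs free (0, 4, 4) (insufficient R1)
  W4 cannot run: need (1, 1, 6) vs free (0, 4, 4) (insufficient R2 and R1)
  W6 cannot run: need (1, 1, 6) vs free (0, 4, 4) (insufficient R2 and R1)


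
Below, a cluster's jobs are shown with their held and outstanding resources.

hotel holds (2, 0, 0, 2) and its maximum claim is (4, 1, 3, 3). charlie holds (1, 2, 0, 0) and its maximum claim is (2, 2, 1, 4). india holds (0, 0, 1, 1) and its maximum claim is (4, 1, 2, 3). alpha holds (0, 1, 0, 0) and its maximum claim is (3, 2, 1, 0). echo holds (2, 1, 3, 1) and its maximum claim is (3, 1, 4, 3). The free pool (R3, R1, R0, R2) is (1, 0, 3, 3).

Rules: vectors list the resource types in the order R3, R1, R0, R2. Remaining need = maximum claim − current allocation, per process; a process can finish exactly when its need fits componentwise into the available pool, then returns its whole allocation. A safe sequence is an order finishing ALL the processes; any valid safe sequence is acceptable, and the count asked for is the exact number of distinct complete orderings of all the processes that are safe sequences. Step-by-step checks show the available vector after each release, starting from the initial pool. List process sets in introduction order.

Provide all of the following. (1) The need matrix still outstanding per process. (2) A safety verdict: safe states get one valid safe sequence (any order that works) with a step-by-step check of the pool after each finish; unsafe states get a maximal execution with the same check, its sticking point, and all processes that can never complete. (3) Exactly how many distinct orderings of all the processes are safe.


(1) Outstanding need per process (order R3, R1, R0, R2):
  hotel: (2, 1, 3, 1)
  charlie: (1, 0, 1, 4)
  india: (4, 1, 1, 2)
  alpha: (3, 1, 1, 0)
  echo: (1, 0, 1, 2)
(2) SAFE — a valid safe sequence is echo, alpha, hotel, charlie, india.
Key observation: the first exact fit in this order is echo — it needs (1, 0, 1, 2) with (1, 0, 3, 3) free, meeting a requested resource to the last unit.
Step-by-step check:
  pool = (1, 0, 3, 3)
  run echo (needs (1, 0, 1, 2), free (1, 0, 3, 3)); after release of (2, 1, 3, 1) the pool is (3, 1, 6, 4)
  run alpha (needs (3, 1, 1, 0), free (3, 1, 6, 4)); after release of (0, 1, 0, 0) the pool is (3, 2, 6, 4)
  run hotel (needs (2, 1, 3, 1), free (3, 2, 6, 4)); after release of (2, 0, 0, 2) the pool is (5, 2, 6, 6)
  run charlie (needs (1, 0, 1, 4), free (5, 2, 6, 6)); after release of (1, 2, 0, 0) the pool is (6, 4, 6, 6)
  run india (needs (4, 1, 1, 2), free (6, 4, 6, 6)); after release of (0, 0, 1, 1) the pool is (6, 4, 7, 7)
(3) Precisely 16 of the possible complete orderings are safe sequences.


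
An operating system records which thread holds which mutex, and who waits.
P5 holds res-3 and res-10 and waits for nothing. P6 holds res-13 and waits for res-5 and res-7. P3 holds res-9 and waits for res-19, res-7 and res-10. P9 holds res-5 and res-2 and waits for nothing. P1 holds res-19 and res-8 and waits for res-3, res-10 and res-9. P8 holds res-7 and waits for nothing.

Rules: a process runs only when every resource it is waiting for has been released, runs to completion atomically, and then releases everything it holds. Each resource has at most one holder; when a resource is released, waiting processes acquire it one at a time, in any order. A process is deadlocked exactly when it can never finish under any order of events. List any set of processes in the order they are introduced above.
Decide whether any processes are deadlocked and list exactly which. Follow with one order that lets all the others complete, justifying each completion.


The deadlocked set is P3 and P1.
Key observation: the cycle P3 -> P1 -> P3 can never break — each member waits on the next; no other process is dragged down with it.
A valid finishing order for the others: P8, P5, P9, P6.
Verifying each step:
  run P8 (it waits on nothing); releases res-7
  run P5 (it waits on nothing); releases res-3 and res-10
  run P9 (it waits on nothing); releases res-5 and res-2
  P6: everything it awaited (res-5 and res-7) is free; runs, freeing res-13


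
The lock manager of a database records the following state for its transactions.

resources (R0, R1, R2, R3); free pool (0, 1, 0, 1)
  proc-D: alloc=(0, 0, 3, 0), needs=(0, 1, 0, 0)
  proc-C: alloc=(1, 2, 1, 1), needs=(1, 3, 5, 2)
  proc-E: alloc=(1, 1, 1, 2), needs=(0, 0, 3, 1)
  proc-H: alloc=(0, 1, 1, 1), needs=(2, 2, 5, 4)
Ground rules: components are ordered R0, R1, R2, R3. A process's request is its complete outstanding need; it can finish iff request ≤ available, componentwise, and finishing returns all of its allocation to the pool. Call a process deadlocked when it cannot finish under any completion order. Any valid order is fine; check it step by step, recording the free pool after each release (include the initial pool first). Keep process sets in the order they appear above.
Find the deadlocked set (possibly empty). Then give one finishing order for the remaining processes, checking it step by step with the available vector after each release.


Deadlocked: proc-C and proc-H.
Key observation: the wall is R2: completing proc-D, proc-E brings the pool only to (1, 2, 4, 3), and all the rest need more.
One completion order for the rest: proc-D, proc-E. Step-by-step check:
  pool = (0, 1, 0, 1)
  run proc-D (needs (0, 1, 0, 0), free (0, 1, 0, 1)); after release of (0, 0, 3, 0) the pool is (0, 1, 3, 1)
  run proc-E (needs (0, 0, 3, 1), free (0, 1, 3, 1)); after release of (1, 1, 1, 2) the pool is (1, 2, 4, 3)
The stuck group stays short no matter what:
  proc-C cannot run: need (1, 3, 5, 2) vs free (1, 2, 4, 3) (insufficient R1 and R2)
  proc-H cannot run: need (2, 2, 5, 4) vs free (1, 2, 4, 3) (insufficient R0, R2 and R3)


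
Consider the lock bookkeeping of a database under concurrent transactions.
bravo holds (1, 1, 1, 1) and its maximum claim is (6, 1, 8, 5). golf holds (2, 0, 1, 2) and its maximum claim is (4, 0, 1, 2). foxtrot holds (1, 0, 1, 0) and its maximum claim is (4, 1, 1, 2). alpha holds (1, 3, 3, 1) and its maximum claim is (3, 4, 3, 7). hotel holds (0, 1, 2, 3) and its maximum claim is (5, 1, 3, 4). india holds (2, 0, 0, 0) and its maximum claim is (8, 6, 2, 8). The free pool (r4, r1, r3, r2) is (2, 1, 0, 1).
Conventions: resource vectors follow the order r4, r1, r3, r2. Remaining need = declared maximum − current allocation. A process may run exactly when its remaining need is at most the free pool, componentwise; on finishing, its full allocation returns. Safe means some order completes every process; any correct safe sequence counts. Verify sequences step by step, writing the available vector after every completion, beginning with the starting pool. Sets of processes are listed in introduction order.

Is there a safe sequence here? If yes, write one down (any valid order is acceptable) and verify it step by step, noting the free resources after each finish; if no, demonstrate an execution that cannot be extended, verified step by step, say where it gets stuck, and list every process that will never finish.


SAFE — a valid safe sequence is golf, foxtrot, hotel, alpha, bravo, india.
Key observation: the order's first zero-slack moment is golf ((2, 0, 0, 0) needed, (2, 1, 0, 1) free — a requested resource with nothing to spare).
Step-by-step check:
  pool = (2, 1, 0, 1)
  golf needs (2, 0, 0, 0) <= (2, 1, 0, 1) -> finishes; pool += (2, 0, 1, 2) = (4, 1, 1, 3)
  foxtrot needs (3, 1, 0, 2) <= (4, 1, 1, 3) -> finishes; pool += (1, 0, 1, 0) = (5, 1, 2, 3)
  hotel needs (5, 0, 1, 1) <= (5, 1, 2, 3) -> finishes; pool += (0, 1, 2, 3) = (5, 2, 4, 6)
  alpha needs (2, 1, 0, 6) <= (5, 2, 4, 6) -> finishes; pool += (1, 3, 3, 1) = (6, 5, 7, 7)
  bravo needs (5, 0, 7, 4) <= (6, 5, 7, 7) -> finishes; pool += (1, 1, 1, 1) = (7, 6, 8, 8)
  india needs (6, 6, 2, 8) <= (7, 6, 8, 8) -> finishes; pool += (2, 0, 0, 0) = (9, 6, 8, 8)


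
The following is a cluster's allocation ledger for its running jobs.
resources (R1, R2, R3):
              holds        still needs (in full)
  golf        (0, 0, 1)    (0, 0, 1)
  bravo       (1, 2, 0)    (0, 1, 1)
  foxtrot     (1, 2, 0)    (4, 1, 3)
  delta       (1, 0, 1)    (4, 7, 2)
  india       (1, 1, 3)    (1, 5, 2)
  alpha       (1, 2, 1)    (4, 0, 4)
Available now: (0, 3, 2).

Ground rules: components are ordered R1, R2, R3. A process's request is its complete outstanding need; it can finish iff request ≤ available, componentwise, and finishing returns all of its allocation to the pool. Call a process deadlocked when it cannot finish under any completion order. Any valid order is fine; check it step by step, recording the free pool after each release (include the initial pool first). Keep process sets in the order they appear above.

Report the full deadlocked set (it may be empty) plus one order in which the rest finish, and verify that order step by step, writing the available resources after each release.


The deadlocked set is foxtrot, delta and alpha.
Key observation: R1 is the bottleneck — with bravo, golf, india done the pool holds (2, 6, 6), short of every remaining need.
The rest can finish in the order bravo, golf, india. Step-by-step check:
  pool = (0, 3, 2)
  bravo: need (0, 1, 1) fits (0, 3, 2); releases (1, 2, 0), pool now (1, 5, 2)
  golf: need (0, 0, 1) fits (1, 5, 2); releases (0, 0, 1), pool now (1, 5, 3)
  india: need (1, 5, 2) fits (1, 5, 3); releases (1, 1, 3), pool now (2, 6, 6)
The blocked processes can never fit:
  foxtrot cannot run: need (4, 1, 3) vs free (2, 6, 6) (insufficient R1)
  delta cannot run: need (4, 7, 2) vs free (2, 6, 6) (insufficient R1 and R2)
  alpha cannot run: need (4, 0, 4) vs free (2, 6, 6) (insufficient R1)


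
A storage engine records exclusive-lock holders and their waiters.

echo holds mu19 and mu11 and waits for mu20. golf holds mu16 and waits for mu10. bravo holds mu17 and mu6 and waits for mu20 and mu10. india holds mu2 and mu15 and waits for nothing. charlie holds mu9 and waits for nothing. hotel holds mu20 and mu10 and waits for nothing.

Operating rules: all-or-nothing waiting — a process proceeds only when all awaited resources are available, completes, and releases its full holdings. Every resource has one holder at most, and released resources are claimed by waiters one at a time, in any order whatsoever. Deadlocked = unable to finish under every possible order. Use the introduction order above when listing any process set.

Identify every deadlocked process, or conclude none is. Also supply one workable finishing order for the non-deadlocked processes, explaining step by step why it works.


The deadlocked set is empty.
Key observation: no waiting chain loops back on itself — every chain ends at a process that waits on nothing, so everyone eventually runs.
A valid finishing order for the others: hotel, echo, bravo, india, charlie, golf.
Walking it through:
  hotel waits on nothing -> runs at once and releases mu20 and mu10
  run echo (all its waits — mu20 — are resolved); releases mu19 and mu11
  run bravo (all its waits — mu20 and mu10 — are resolved); releases mu17 and mu6
  india waits on nothing -> runs at once and releases mu2 and mu15
  charlie waits on nothing -> runs at once and releases mu9
  run golf (all its waits — mu10 — are resolved); releases mu16


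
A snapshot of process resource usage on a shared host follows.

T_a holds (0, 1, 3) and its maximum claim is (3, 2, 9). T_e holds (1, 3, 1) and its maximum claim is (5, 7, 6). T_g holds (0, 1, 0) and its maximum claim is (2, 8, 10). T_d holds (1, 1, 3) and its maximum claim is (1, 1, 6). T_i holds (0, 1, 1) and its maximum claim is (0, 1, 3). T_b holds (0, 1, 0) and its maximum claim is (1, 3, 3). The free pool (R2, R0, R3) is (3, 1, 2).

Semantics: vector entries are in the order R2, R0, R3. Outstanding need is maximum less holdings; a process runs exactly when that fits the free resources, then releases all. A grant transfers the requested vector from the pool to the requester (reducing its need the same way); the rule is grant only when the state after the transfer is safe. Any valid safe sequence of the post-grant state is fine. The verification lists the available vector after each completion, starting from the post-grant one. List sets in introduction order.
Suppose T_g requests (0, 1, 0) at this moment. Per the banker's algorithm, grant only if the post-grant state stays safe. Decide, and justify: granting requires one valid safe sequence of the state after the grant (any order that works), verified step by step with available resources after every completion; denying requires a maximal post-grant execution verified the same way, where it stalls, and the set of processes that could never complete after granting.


GRANT — the state after the grant stays safe, e.g. via T_i, T_d, T_a, T_b, T_e, T_g.
Key observation: after the grant the pool drops to (3, 0, 2), which still lets T_i finish first and unwind the rest.
Verifying the post-grant state step by step:
  pool = (3, 0, 2)
  T_i: need (0, 0, 2) fits (3, 0, 2); releases (0, 1, 1), pool now (3, 1, 3)
  T_d: need (0, 0, 3) fits (3, 1, 3); releases (1, 1, 3), pool now (4, 2, 6)
  T_a: need (3, 1, 6) fits (4, 2, 6); releases (0, 1, 3), pool now (4, 3, 9)
  T_b: need (1, 2, 3) fits (4, 3, 9); releases (0, 1, 0), pool now (4, 4, 9)
  T_e: need (4, 4, 5) fits (4, 4, 9); releases (1, 3, 1), pool now (5, 7, 10)
  T_g: need (2, 6, 10) fits (5, 7, 10); releases (0, 2, 0), pool now (5, 9, 10)


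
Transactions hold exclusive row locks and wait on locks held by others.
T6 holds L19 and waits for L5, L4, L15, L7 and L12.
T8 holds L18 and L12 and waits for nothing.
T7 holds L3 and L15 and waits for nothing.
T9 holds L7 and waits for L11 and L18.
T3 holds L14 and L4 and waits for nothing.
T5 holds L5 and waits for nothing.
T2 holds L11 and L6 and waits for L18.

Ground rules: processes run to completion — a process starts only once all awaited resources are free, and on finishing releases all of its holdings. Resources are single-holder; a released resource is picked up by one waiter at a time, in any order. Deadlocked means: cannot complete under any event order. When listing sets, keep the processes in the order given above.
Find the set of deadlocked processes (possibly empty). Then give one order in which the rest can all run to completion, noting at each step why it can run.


The deadlocked set is empty.
Key observation: no waiting chain loops back on itself — every chain ends at a process that waits on nothing, so everyone eventually runs.
One completion order for the rest: T8, T2, T9, T3, T5, T7, T6.
Check, step by step:
  T8: no waits; runs immediately, freeing L18 and L12
  run T2 (all its waits — L18 — are resolved); releases L11 and L6
  run T9 (all its waits — L11 and L18 — are resolved); releases L7
  T3: no waits; runs immediately, freeing L14 and L4
  T5: no waits; runs immediately, freeing L5
  T7: no waits; runs immediately, freeing L3 and L15
  run T6 (all its waits — L5, L4, L15, L7 and L12 — are resolved); releases L19


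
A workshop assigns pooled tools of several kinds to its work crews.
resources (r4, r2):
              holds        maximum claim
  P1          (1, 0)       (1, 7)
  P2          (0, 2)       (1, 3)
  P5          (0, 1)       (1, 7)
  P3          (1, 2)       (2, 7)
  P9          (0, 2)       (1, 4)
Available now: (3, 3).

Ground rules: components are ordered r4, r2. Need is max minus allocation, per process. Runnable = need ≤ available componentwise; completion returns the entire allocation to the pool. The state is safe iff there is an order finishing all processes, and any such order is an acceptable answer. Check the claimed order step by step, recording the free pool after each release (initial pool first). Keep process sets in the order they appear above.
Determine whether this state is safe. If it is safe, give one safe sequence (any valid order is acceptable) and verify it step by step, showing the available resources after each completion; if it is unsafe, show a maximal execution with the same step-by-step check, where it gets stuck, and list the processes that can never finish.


SAFE — a valid safe sequence is P2, P9, P3, P1, P5.
Key observation: no step in this order meets a requested resource exactly; the smallest headroom is 2, first reached at P2 (need (1, 1), pool (3, 3)).
Check, step by step:
  pool = (3, 3)
  run P2 (needs (1, 1), free (3, 3)); after release of (0, 2) the pool is (3, 5)
  run P9 (needs (1, 2), free (3, 5)); after release of (0, 2) the pool is (3, 7)
  run P3 (needs (1, 5), free (3, 7)); after release of (1, 2) the pool is (4, 9)
  run P1 (needs (0, 7), free (4, 9)); after release of (1, 0) the pool is (5, 9)
  run P5 (needs (1, 6), free (5, 9)); after release of (0, 1) the pool is (5, 10)
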